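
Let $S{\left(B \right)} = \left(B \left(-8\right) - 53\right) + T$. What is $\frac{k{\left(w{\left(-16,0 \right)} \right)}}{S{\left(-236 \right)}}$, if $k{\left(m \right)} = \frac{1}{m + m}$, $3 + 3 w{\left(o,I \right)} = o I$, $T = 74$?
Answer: $- \frac{1}{3818} \approx -0.00026192$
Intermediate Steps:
$w{\left(o,I \right)} = -1 + \frac{I o}{3}$ ($w{\left(o,I \right)} = -1 + \frac{o I}{3} = -1 + \frac{I o}{3}$)
$S{\left(B \right)} = 21 - 8 B$ ($S{\left(B \right)} = \left(B \left(-8\right) - 53\right) + 74 = \left(- 8 B - 53\right) + 74 = \left(-53 - 8 B\right) + 74 = 21 - 8 B$)
$k{\left(m \right)} = \frac{1}{2 m}$
$\frac{k{\left(w{\left(-16,0 \right)} \right)}}{S{\left(-236 \right)}} = \frac{\frac{1}{2} \frac{1}{-1 + \frac{1}{3} \cdot 0 \left(-16\right)}}{21 - -1888} = \frac{\frac{1}{2} \frac{1}{-1 + 0}}{21 + 1888} = \frac{\frac{1}{2} \frac{1}{-1}}{1909} = \frac{1}{2} \left(-1\right) \frac{1}{1909} = \left(- \frac{1}{2}\right) \frac{1}{1909} = - \frac{1}{3818}$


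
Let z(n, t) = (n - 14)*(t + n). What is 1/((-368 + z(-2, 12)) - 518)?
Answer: -1/1046 ≈ -0.00095602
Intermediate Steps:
z(n, t) = (-14 + n)*(n + t)
1/((-368 + z(-2, 12)) - 518) = 1/((-368 + ((-2)² - 14*(-2) - 14*12 - 2*12)) - 518) = 1/((-368 + (4 + 28 - 168 - 24)) - 518) = 1/((-368 - 160) - 518) = 1/(-528 - 518) = 1/(-1046) = -1/1046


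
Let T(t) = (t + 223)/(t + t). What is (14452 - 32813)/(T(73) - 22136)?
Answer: 1340353/1615780 ≈ 0.82954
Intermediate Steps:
T(t) = (223 + t)/(2*t) (T(t) = (223 + t)/((2*t)) = (223 + t)*(1/(2*t)) = (223 + t)/(2*t))
(14452 - 32813)/(T(73) - 22136) = (14452 - 32813)/((1/2)*(223 + 73)/73 - 22136) = -18361/((1/2)*(1/73)*296 - 22136) = -18361/(148/73 - 22136) = -18361/(-1615780/73) = -18361*(-73/1615780) = 1340353/1615780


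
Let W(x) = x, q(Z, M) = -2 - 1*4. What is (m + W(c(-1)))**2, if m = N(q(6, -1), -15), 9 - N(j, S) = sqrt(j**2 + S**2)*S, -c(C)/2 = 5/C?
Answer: 59086 + 1710*sqrt(29) ≈ 68295.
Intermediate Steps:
q(Z, M) = -6 (q(Z, M) = -2 - 4 = -6)
c(C) = -10/C
N(j, S) = 9 - S*sqrt(S**2 + j**2) (N(j, S) = 9 - sqrt(j**2 + S**2)*S = 9 - sqrt(S**2 + j**2)*S = 9 - S*sqrt(S**2 + j**2))
m = 9 + 45*sqrt(29) (m = 9 - 1*(-15)*sqrt((-15)**2 + (-6)**2) = 9 - 1*(-15)*sqrt(225 + 36) = 9 - 1*(-15)*sqrt(261) = 9 - 1*(-15)*3*sqrt(29) = 9 + 45*sqrt(29) ≈ 251.33)
(m + W(c(-1)))**2 = ((9 + 45*sqrt(29)) - 10/(-1))**2 = ((9 + 45*sqrt(29)) - 10*(-1))**2 = ((9 + 45*sqrt(29)) + 10)**2 = (19 + 45*sqrt(29))**2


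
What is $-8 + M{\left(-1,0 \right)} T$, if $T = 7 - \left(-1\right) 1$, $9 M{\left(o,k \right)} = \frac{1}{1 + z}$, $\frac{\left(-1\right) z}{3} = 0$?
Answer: $- \frac{64}{9} \approx -7.1111$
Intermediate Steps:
$z = 0$ ($z = \left(-3\right) 0 = 0$)
$M{\left(o,k \right)} = \frac{1}{9}$ ($M{\left(o,k \right)} = \frac{1}{9 \left(1 + 0\right)} = \frac{1}{9 \cdot 1} = \frac{1}{9} \cdot 1 = \frac{1}{9}$)
$T = 8$ ($T = 7 - -1 = 7 + 1 = 8$)
$-8 + M{\left(-1,0 \right)} T = -8 + \frac{1}{9} \cdot 8 = -8 + \frac{8}{9} = - \frac{64}{9}$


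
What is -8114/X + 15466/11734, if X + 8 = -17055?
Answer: 179553017/100108621 ≈ 1.7936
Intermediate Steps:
X = -17063 (X = -8 - 17055 = -17063)
-8114/X + 15466/11734 = -8114/(-17063) + 15466/11734 = -8114*(-1/17063) + 15466*(1/11734) = 8114/17063 + 7733/5867 = 179553017/100108621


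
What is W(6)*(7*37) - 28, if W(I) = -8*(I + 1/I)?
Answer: -38416/3 ≈ -12805.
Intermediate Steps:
W(I) = -8*I - 8/I
W(6)*(7*37) - 28 = (-8*6 - 8/6)*(7*37) - 28 = (-48 - 8*1/6)*259 - 28 = (-48 - 4/3)*259 - 28 = -148/3*259 - 28 = -38332/3 - 28 = -38416/3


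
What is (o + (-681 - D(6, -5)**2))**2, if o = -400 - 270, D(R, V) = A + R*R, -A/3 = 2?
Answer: 5067001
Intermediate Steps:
A = -6 (A = -3*2 = -6)
D(R, V) = -6 + R**2 (D(R, V) = -6 + R*R = -6 + R**2)
o = -670
(o + (-681 - D(6, -5)**2))**2 = (-670 + (-681 - (-6 + 6**2)**2))**2 = (-670 + (-681 - (-6 + 36)**2))**2 = (-670 + (-681 - 1*30**2))**2 = (-670 + (-681 - 1*900))**2 = (-670 + (-681 - 900))**2 = (-670 - 1581)**2 = (-2251)**2 = 5067001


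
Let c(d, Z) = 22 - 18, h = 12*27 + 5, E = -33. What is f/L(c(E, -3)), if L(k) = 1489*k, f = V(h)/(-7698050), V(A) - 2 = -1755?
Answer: 1753/45849585800 ≈ 3.8234e-8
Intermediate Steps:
h = 329 (h = 324 + 5 = 329)
V(A) = -1753 (V(A) = 2 - 1755 = -1753)
c(d, Z) = 4
f = 1753/7698050 (f = -1753/(-7698050) = -1753*(-1/7698050) = 1753/7698050 ≈ 0.00022772)
f/L(c(E, -3)) = 1753/(7698050*((1489*4))) = (1753/7698050)/5956 = (1753/7698050)*(1/5956) = 1753/45849585800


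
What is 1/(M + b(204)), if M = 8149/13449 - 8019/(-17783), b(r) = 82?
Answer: 239163567/19864173692 ≈ 0.012040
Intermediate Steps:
M = 252761198/239163567 (M = 8149*(1/13449) - 8019*(-1/17783) = 8149/13449 + 8019/17783 = 252761198/239163567 ≈ 1.0569)
1/(M + b(204)) = 1/(252761198/239163567 + 82) = 1/(19864173692/239163567) = 239163567/19864173692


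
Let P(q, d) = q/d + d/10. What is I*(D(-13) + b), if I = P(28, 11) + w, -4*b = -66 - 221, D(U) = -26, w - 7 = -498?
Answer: -9810447/440 ≈ -22296.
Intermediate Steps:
w = -491 (w = 7 - 498 = -491)
P(q, d) = d/10 + q/d (P(q, d) = q/d + d*(⅒) = q/d + d/10 = d/10 + q/d)
b = 287/4 (b = -(-66 - 221)/4 = -¼*(-287) = 287/4 ≈ 71.750)
I = -53609/110 (I = ((⅒)*11 + 28/11) - 491 = (11/10 + 28*(1/11)) - 491 = (11/10 + 28/11) - 491 = 401/110 - 491 = -53609/110 ≈ -487.35)
I*(D(-13) + b) = -53609*(-26 + 287/4)/110 = -53609/110*183/4 = -9810447/440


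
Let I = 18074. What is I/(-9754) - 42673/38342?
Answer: -554612875/186993934 ≈ -2.9659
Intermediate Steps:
I/(-9754) - 42673/38342 = 18074/(-9754) - 42673/38342 = 18074*(-1/9754) - 42673*1/38342 = -9037/4877 - 42673/38342 = -554612875/186993934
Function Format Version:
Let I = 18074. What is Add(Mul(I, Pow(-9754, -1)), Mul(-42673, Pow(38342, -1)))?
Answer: Rational(-554612875, 186993934) ≈ -2.9659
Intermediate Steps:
Add(Mul(I, Pow(-9754, -1)), Mul(-42673, Pow(38342, -1))) = Add(Mul(18074, Pow(-9754, -1)), Mul(-42673, Pow(38342, -1))) = Add(Mul(18074, Rational(-1, 9754)), Mul(-42673, Rational(1, 38342))) = Add(Rational(-9037, 4877), Rational(-42673, 38342)) = Rational(-554612875, 186993934)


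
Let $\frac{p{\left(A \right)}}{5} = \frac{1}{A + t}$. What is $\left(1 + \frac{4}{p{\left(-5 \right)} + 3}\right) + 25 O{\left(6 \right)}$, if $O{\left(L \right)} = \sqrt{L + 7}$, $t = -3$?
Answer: $\frac{51}{19} + 25 \sqrt{13} \approx 92.823$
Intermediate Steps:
$O{\left(L \right)} = \sqrt{7 + L}$
$p{\left(A \right)} = \frac{5}{-3 + A}$ ($p{\left(A \right)} = \frac{5}{A - 3} = \frac{5}{-3 + A}$)
$\left(1 + \frac{4}{p{\left(-5 \right)} + 3}\right) + 25 O{\left(6 \right)} = \left(1 + \frac{4}{\frac{5}{-3 - 5} + 3}\right) + 25 \sqrt{7 + 6} = \left(1 + \frac{4}{\frac{5}{-8} + 3}\right) + 25 \sqrt{13} = \left(1 + \frac{4}{5 \left(- \frac{1}{8}\right) + 3}\right) + 25 \sqrt{13} = \left(1 + \frac{4}{- \frac{5}{8} + 3}\right) + 25 \sqrt{13} = \left(1 + \frac{4}{\frac{19}{8}}\right) + 25 \sqrt{13} = \left(1 + 4 \cdot \frac{8}{19}\right) + 25 \sqrt{13} = \left(1 + \frac{32}{19}\right) + 25 \sqrt{13} = \frac{51}{19} + 25 \sqrt{13}$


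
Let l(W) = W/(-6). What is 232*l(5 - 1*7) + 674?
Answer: 2254/3 ≈ 751.33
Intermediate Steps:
l(W) = -W/6 (l(W) = W*(-⅙) = -W/6)
232*l(5 - 1*7) + 674 = 232*(-(5 - 1*7)/6) + 674 = 232*(-(5 - 7)/6) + 674 = 232*(-⅙*(-2)) + 674 = 232*(⅓) + 674 = 232/3 + 674 = 2254/3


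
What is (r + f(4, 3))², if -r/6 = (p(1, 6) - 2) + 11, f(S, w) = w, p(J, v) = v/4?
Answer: 3600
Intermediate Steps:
p(J, v) = v/4 (p(J, v) = v*(¼) = v/4)
r = -63 (r = -6*(((¼)*6 - 2) + 11) = -6*((3/2 - 2) + 11) = -6*(-½ + 11) = -6*21/2 = -63)
(r + f(4, 3))² = (-63 + 3)² = (-60)² = 3600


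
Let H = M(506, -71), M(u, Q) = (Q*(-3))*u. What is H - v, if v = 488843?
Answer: -381065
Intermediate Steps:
M(u, Q) = -3*Q*u (M(u, Q) = (-3*Q)*u = -3*Q*u)
H = 107778 (H = -3*(-71)*506 = 107778)
H - v = 107778 - 1*488843 = 107778 - 488843 = -381065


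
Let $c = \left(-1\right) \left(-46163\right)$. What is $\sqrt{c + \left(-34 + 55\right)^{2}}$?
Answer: $2 \sqrt{11651} \approx 215.88$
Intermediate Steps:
$c = 46163$
$\sqrt{c + \left(-34 + 55\right)^{2}} = \sqrt{46163 + \left(-34 + 55\right)^{2}} = \sqrt{46163 + 21^{2}} = \sqrt{46163 + 441} = \sqrt{46604} = 2 \sqrt{11651}$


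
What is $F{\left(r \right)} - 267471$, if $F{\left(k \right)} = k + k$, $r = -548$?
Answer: $-268567$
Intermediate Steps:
$F{\left(k \right)} = 2 k$
$F{\left(r \right)} - 267471 = 2 \left(-548\right) - 267471 = -1096 - 267471 = -268567$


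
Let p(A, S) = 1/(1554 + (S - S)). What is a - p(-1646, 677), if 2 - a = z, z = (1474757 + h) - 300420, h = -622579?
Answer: -857428825/1554 ≈ -5.5176e+5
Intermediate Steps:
p(A, S) = 1/1554 (p(A, S) = 1/(1554 + 0) = 1/1554)
z = 551758 (z = (1474757 - 622579) - 300420 = 852178 - 300420 = 551758)
a = -551756 (a = 2 - 1*551758 = 2 - 551758 = -551756)
a - p(-1646, 677) = -551756 - 1*1/1554 = -551756 - 1/1554 = -857428825/1554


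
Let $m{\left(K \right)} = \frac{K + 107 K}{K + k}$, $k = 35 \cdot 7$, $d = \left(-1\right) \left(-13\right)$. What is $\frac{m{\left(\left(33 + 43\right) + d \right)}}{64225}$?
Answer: $\frac{4806}{10725575} \approx 0.00044809$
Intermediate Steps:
$d = 13$
$k = 245$
$m{\left(K \right)} = \frac{108 K}{245 + K}$ ($m{\left(K \right)} = \frac{K + 107 K}{K + 245} = \frac{108 K}{245 + K}$)
$\frac{m{\left(\left(33 + 43\right) + d \right)}}{64225} = \frac{108 \left(\left(33 + 43\right) + 13\right) \frac{1}{245 + \left(\left(33 + 43\right) + 13\right)}}{64225} = \frac{108 \left(76 + 13\right)}{245 + \left(76 + 13\right)} \frac{1}{64225} = 108 \cdot 89 \frac{1}{245 + 89} \cdot \frac{1}{64225} = 108 \cdot 89 \cdot \frac{1}{334} \cdot \frac{1}{64225} = \frac{4806}{167} \cdot \frac{1}{64225} = \frac{4806}{10725575}$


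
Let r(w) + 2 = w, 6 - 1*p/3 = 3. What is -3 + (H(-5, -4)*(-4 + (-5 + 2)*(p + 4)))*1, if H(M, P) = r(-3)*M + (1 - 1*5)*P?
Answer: -1766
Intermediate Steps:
p = 9 (p = 18 - 3*3 = 18 - 9 = 9)
r(w) = -2 + w
H(M, P) = -5*M - 4*P (H(M, P) = (-2 - 3)*M + (1 - 1*5)*P = -5*M + (1 - 5)*P = -5*M - 4*P)
-3 + (H(-5, -4)*(-4 + (-5 + 2)*(p + 4)))*1 = -3 + ((-5*(-5) - 4*(-4))*(-4 + (-5 + 2)*(9 + 4)))*1 = -3 + ((25 + 16)*(-4 - 3*13))*1 = -3 + (41*(-4 - 39))*1 = -3 + (41*(-43))*1 = -3 - 1763*1 = -3 - 1763 = -1766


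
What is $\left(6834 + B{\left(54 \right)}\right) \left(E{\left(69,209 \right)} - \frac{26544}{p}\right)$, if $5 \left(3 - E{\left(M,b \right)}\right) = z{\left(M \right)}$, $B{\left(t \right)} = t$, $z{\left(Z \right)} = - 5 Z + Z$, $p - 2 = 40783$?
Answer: $\frac{5389040328}{13595} \approx 3.964 \cdot 10^{5}$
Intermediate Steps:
$p = 40785$ ($p = 2 + 40783 = 40785$)
$z{\left(Z \right)} = - 4 Z$
$E{\left(M,b \right)} = 3 + \frac{4 M}{5}$ ($E{\left(M,b \right)} = 3 - \frac{\left(-4\right) M}{5} = 3 + \frac{4 M}{5}$)
$\left(6834 + B{\left(54 \right)}\right) \left(E{\left(69,209 \right)} - \frac{26544}{p}\right) = \left(6834 + 54\right) \left(\left(3 + \frac{4}{5} \cdot 69\right) - \frac{26544}{40785}\right) = 6888 \left(\left(3 + \frac{276}{5}\right) - \frac{8848}{13595}\right) = 6888 \left(\frac{291}{5} - \frac{8848}{13595}\right) = 6888 \cdot \frac{782381}{13595} = \frac{5389040328}{13595}$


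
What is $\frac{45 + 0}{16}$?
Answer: $\frac{45}{16} \approx 2.8125$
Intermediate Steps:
$\frac{45 + 0}{16} = \frac{1}{16} \cdot 45 = \frac{45}{16}$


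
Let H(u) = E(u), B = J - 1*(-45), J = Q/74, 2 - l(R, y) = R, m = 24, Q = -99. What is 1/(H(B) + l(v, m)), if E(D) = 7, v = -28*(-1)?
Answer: -1/19 ≈ -0.052632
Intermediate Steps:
v = 28
l(R, y) = 2 - R
J = -99/74 ≈ -1.3378
B = 3231/74 (B = -99/74 - 1*(-45) = -99/74 + 45 = 3231/74 ≈ 43.662)
H(u) = 7
1/(H(B) + l(v, m)) = 1/(7 + (2 - 1*28)) = 1/(7 + (2 - 28)) = 1/(7 - 26) = 1/(-19) = -1/19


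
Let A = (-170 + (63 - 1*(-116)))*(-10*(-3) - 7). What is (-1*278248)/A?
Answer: -278248/207 ≈ -1344.2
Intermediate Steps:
A = 207 (A = (-170 + (63 + 116))*(30 - 7) = (-170 + 179)*23 = 9*23 = 207)
(-1*278248)/A = -1*278248/207 = -278248*1/207 = -278248/207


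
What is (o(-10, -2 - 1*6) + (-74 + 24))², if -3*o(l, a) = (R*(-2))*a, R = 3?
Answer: 4356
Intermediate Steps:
o(l, a) = 2*a (o(l, a) = -3*(-2)*a/3 = -(-2)*a = 2*a)
(o(-10, -2 - 1*6) + (-74 + 24))² = (2*(-2 - 1*6) + (-74 + 24))² = (2*(-2 - 6) - 50)² = (2*(-8) - 50)² = (-16 - 50)² = (-66)² = 4356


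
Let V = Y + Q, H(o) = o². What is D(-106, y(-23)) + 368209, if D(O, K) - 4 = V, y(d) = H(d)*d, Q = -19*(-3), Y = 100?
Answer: 368370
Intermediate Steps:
Q = 57
V = 157 (V = 100 + 57 = 157)
y(d) = d³ (y(d) = d²*d = d³)
D(O, K) = 161 (D(O, K) = 4 + 157 = 161)
D(-106, y(-23)) + 368209 = 161 + 368209 = 368370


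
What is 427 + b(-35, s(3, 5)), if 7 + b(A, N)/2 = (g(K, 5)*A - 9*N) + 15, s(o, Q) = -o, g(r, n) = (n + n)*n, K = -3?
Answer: -3003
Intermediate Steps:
g(r, n) = 2*n² (g(r, n) = (2*n)*n = 2*n²)
b(A, N) = 16 - 18*N + 100*A (b(A, N) = -14 + 2*(((2*5²)*A - 9*N) + 15) = -14 + 2*(((2*25)*A - 9*N) + 15) = -14 + 2*((50*A - 9*N) + 15) = -14 + 2*((-9*N + 50*A) + 15) = -14 + 2*(15 - 9*N + 50*A) = -14 + (30 - 18*N + 100*A) = 16 - 18*N + 100*A)
427 + b(-35, s(3, 5)) = 427 + (16 - (-18)*3 + 100*(-35)) = 427 + (16 - 18*(-3) - 3500) = 427 + (16 + 54 - 3500) = 427 - 3430 = -3003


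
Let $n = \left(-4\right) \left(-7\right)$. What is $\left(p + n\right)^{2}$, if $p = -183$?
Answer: $24025$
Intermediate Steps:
$n = 28$
$\left(p + n\right)^{2} = \left(-183 + 28\right)^{2} = \left(-155\right)^{2} = 24025$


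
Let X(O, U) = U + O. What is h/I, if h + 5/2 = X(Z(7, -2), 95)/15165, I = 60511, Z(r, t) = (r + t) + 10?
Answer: -15121/367059726 ≈ -4.1195e-5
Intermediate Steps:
Z(r, t) = 10 + r + t
X(O, U) = O + U
h = -15121/6066 (h = -5/2 + ((10 + 7 - 2) + 95)/15165 = -5/2 + (15 + 95)*(1/15165) = -5/2 + 110*(1/15165) = -5/2 + 22/3033 = -15121/6066 ≈ -2.4927)
h/I = -15121/6066/60511 = -15121/6066*1/60511 = -15121/367059726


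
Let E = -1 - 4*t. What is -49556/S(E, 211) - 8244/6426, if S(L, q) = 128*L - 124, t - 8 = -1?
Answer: 81299/6987 ≈ 11.636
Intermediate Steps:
t = 7 (t = 8 - 1 = 7)
E = -29 (E = -1 - 4*7 = -1 - 28 = -29)
S(L, q) = -124 + 128*L
-49556/S(E, 211) - 8244/6426 = -49556/(-124 + 128*(-29)) - 8244/6426 = -49556/(-124 - 3712) - 8244*1/6426 = -49556/(-3836) - 458/357 = -49556*(-1/3836) - 458/357 = 12389/959 - 458/357 = 81299/6987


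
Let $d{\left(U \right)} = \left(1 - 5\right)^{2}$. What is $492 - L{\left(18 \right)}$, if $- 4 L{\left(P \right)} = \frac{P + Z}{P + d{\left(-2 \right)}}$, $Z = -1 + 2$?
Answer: $\frac{66931}{136} \approx 492.14$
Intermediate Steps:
$Z = 1$
$d{\left(U \right)} = 16$ ($d{\left(U \right)} = \left(-4\right)^{2} = 16$)
$L{\left(P \right)} = - \frac{1 + P}{4 \left(16 + P\right)}$ ($L{\left(P \right)} = - \frac{\left(P + 1\right) \frac{1}{P + 16}}{4} = - \frac{\left(1 + P\right) \frac{1}{16 + P}}{4} = - \frac{\frac{1}{16 + P} \left(1 + P\right)}{4} = - \frac{1 + P}{4 \left(16 + P\right)}$)
$492 - L{\left(18 \right)} = 492 - \frac{-1 - 18}{4 \left(16 + 18\right)} = 492 - \frac{-1 - 18}{4 \cdot 34} = 492 - \frac{1}{4} \cdot \frac{1}{34} \left(-19\right) = 492 - - \frac{19}{136} = 492 + \frac{19}{136} = \frac{66931}{136}$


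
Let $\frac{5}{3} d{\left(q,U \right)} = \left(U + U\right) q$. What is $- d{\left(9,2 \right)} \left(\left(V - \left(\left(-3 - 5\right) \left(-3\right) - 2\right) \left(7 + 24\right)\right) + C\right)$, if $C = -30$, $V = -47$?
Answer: $\frac{81972}{5} \approx 16394.0$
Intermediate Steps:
$d{\left(q,U \right)} = \frac{6 U q}{5}$ ($d{\left(q,U \right)} = \frac{3 \left(U + U\right) q}{5} = \frac{3 \cdot 2 U q}{5} = \frac{6 U q}{5}$)
$- d{\left(9,2 \right)} \left(\left(V - \left(\left(-3 - 5\right) \left(-3\right) - 2\right) \left(7 + 24\right)\right) + C\right) = - \frac{6}{5} \cdot 2 \cdot 9 \left(\left(-47 - \left(\left(-3 - 5\right) \left(-3\right) - 2\right) \left(7 + 24\right)\right) - 30\right) = - \frac{108 \left(\left(-47 - \left(\left(-8\right) \left(-3\right) - 2\right) 31\right) - 30\right)}{5} = - \frac{108 \left(\left(-47 - \left(24 - 2\right) 31\right) - 30\right)}{5} = - \frac{108 \left(\left(-47 - 22 \cdot 31\right) - 30\right)}{5} = - \frac{108 \left(\left(-47 - 682\right) - 30\right)}{5} = - \frac{108 \left(-729 - 30\right)}{5} = - \frac{108 \left(-759\right)}{5} = \left(-1\right) \left(- \frac{81972}{5}\right) = \frac{81972}{5}$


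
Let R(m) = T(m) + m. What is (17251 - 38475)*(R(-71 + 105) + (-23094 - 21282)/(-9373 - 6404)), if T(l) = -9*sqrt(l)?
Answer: -4108923952/5259 + 191016*sqrt(34) ≈ 3.3249e+5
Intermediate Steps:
R(m) = m - 9*sqrt(m) (R(m) = -9*sqrt(m) + m = m - 9*sqrt(m))
(17251 - 38475)*(R(-71 + 105) + (-23094 - 21282)/(-9373 - 6404)) = (17251 - 38475)*(((-71 + 105) - 9*sqrt(-71 + 105)) + (-23094 - 21282)/(-9373 - 6404)) = -21224*((34 - 9*sqrt(34)) - 44376/(-15777)) = -21224*((34 - 9*sqrt(34)) - 44376*(-1/15777)) = -21224*((34 - 9*sqrt(34)) + 14792/5259) = -21224*(193598/5259 - 9*sqrt(34)) = -4108923952/5259 + 191016*sqrt(34)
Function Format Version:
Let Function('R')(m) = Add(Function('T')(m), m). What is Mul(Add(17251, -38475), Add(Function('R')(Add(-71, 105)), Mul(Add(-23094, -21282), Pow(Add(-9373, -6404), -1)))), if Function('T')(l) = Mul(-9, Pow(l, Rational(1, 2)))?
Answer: Add(Rational(-4108923952, 5259), Mul(191016, Pow(34, Rational(1, 2)))) ≈ 3.3249e+5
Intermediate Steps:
Function('R')(m) = Add(m, Mul(-9, Pow(m, Rational(1, 2)))) (Function('R')(m) = Add(Mul(-9, Pow(m, Rational(1, 2))), m) = Add(m, Mul(-9, Pow(m, Rational(1, 2)))))
Mul(Add(17251, -38475), Add(Function('R')(Add(-71, 105)), Mul(Add(-23094, -21282), Pow(Add(-9373, -6404), -1)))) = Mul(Add(17251, -38475), Add(Add(Add(-71, 105), Mul(-9, Pow(Add(-71, 105), Rational(1, 2)))), Mul(Add(-23094, -21282), Pow(Add(-9373, -6404), -1)))) = Mul(-21224, Add(Add(34, Mul(-9, Pow(34, Rational(1, 2)))), Mul(-44376, Pow(-15777, -1)))) = Mul(-21224, Add(Add(34, Mul(-9, Pow(34, Rational(1, 2)))), Mul(-44376, Rational(-1, 15777)))) = Mul(-21224, Add(Add(34, Mul(-9, Pow(34, Rational(1, 2)))), Rational(14792, 5259))) = Mul(-21224, Add(Rational(193598, 5259), Mul(-9, Pow(34, Rational(1, 2))))) = Add(Rational(-4108923952, 5259), Mul(191016, Pow(34, Rational(1, 2))))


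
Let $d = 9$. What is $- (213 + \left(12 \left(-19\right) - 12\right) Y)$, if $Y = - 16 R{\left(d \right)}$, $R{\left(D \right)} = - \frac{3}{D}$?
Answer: $1067$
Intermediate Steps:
$Y = \frac{16}{3}$ ($Y = - 16 \left(- \frac{3}{9}\right) = - 16 \left(\left(-3\right) \frac{1}{9}\right) = \left(-16\right) \left(- \frac{1}{3}\right) = \frac{16}{3} \approx 5.3333$)
$- (213 + \left(12 \left(-19\right) - 12\right) Y) = - (213 + \left(12 \left(-19\right) - 12\right) \frac{16}{3}) = - (213 + \left(-228 - 12\right) \frac{16}{3}) = - (213 - 1280) = \left(-1\right) \left(-1067\right) = 1067$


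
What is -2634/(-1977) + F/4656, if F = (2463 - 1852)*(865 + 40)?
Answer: 368485313/3068304 ≈ 120.09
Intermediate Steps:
F = 552955 (F = 611*905 = 552955)
-2634/(-1977) + F/4656 = -2634/(-1977) + 552955/4656 = -2634*(-1/1977) + 552955*(1/4656) = 878/659 + 552955/4656 = 368485313/3068304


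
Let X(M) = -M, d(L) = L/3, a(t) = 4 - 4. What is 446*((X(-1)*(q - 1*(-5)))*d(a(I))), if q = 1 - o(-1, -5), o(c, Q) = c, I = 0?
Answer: 0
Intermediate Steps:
a(t) = 0
q = 2 (q = 1 - 1*(-1) = 1 + 1 = 2)
d(L) = L/3 (d(L) = L*(⅓) = L/3)
446*((X(-1)*(q - 1*(-5)))*d(a(I))) = 446*(((-1*(-1))*(2 - 1*(-5)))*((⅓)*0)) = 446*((1*(2 + 5))*0) = 446*((1*7)*0) = 446*(7*0) = 446*0 = 0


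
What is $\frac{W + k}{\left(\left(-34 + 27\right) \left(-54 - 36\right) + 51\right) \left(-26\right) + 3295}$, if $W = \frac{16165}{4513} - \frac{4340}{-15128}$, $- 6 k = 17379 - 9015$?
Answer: $\frac{765386799}{7934494846} \approx 0.096463$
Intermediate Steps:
$k = -1394$ ($k = - \frac{17379 - 9015}{6} = \left(- \frac{1}{6}\right) 8364 = -1394$)
$W = \frac{2130085}{550586}$ ($W = 16165 \cdot \frac{1}{4513} - - \frac{35}{122} = \frac{16165}{4513} + \frac{35}{122} = \frac{2130085}{550586} \approx 3.8688$)
$\frac{W + k}{\left(\left(-34 + 27\right) \left(-54 - 36\right) + 51\right) \left(-26\right) + 3295} = \frac{\frac{2130085}{550586} - 1394}{\left(\left(-34 + 27\right) \left(-54 - 36\right) + 51\right) \left(-26\right) + 3295} = - \frac{765386799}{550586 \left(\left(\left(-7\right) \left(-90\right) + 51\right) \left(-26\right) + 3295\right)} = - \frac{765386799}{550586 \left(\left(630 + 51\right) \left(-26\right) + 3295\right)} = - \frac{765386799}{550586 \left(681 \left(-26\right) + 3295\right)} = - \frac{765386799}{550586 \left(-17706 + 3295\right)} = - \frac{765386799}{550586 \left(-14411\right)} = \left(- \frac{765386799}{550586}\right) \left(- \frac{1}{14411}\right) = \frac{765386799}{7934494846}$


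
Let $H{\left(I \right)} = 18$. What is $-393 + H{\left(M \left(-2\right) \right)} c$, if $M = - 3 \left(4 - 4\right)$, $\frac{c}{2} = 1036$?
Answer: $36903$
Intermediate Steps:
$c = 2072$ ($c = 2 \cdot 1036 = 2072$)
$M = 0$ ($M = \left(-3\right) 0 = 0$)
$-393 + H{\left(M \left(-2\right) \right)} c = -393 + 18 \cdot 2072 = -393 + 37296 = 36903$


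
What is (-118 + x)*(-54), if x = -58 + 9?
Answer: 9018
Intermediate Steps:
x = -49
(-118 + x)*(-54) = (-118 - 49)*(-54) = -167*(-54) = 9018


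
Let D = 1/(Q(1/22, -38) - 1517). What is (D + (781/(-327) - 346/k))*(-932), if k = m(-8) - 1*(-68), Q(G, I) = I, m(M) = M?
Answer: 1288348802/169495 ≈ 7601.1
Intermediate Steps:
D = -1/1555 (D = 1/(-38 - 1517) = 1/(-1555) = -1/1555 ≈ -0.00064309)
k = 60 (k = -8 - 1*(-68) = -8 + 68 = 60)
(D + (781/(-327) - 346/k))*(-932) = (-1/1555 + (781/(-327) - 346/60))*(-932) = (-1/1555 + (781*(-1/327) - 346*1/60))*(-932) = (-1/1555 + (-781/327 - 173/30))*(-932) = (-1/1555 - 8889/1090)*(-932) = -2764697/338990*(-932) = 1288348802/169495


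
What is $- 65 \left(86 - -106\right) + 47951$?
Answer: $35471$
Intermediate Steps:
$- 65 \left(86 - -106\right) + 47951 = - 65 \left(86 + 106\right) + 47951 = \left(-65\right) 192 + 47951 = -12480 + 47951 = 35471$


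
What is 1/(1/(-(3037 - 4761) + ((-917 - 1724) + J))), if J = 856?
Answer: -61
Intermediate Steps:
1/(1/(-(3037 - 4761) + ((-917 - 1724) + J))) = 1/(1/(-(3037 - 4761) + ((-917 - 1724) + 856))) = 1/(1/(-1*(-1724) + (-2641 + 856))) = 1/(1/(1724 - 1785)) = 1/(1/(-61)) = 1/(-1/61) = -61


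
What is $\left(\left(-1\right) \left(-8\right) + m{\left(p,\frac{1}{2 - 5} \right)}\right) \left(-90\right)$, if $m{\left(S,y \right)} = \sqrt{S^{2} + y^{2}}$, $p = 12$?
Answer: $-720 - 30 \sqrt{1297} \approx -1800.4$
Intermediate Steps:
$\left(\left(-1\right) \left(-8\right) + m{\left(p,\frac{1}{2 - 5} \right)}\right) \left(-90\right) = \left(\left(-1\right) \left(-8\right) + \sqrt{12^{2} + \left(\frac{1}{2 - 5}\right)^{2}}\right) \left(-90\right) = \left(8 + \sqrt{144 + \left(\frac{1}{-3}\right)^{2}}\right) \left(-90\right) = \left(8 + \sqrt{144 + \left(- \frac{1}{3}\right)^{2}}\right) \left(-90\right) = \left(8 + \sqrt{144 + \frac{1}{9}}\right) \left(-90\right) = \left(8 + \sqrt{\frac{1297}{9}}\right) \left(-90\right) = \left(8 + \frac{\sqrt{1297}}{3}\right) \left(-90\right) = -720 - 30 \sqrt{1297}$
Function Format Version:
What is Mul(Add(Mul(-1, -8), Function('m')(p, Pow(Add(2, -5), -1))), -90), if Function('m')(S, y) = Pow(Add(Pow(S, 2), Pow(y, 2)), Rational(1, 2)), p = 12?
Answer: Add(-720, Mul(-30, Pow(1297, Rational(1, 2)))) ≈ -1800.4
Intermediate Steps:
Mul(Add(Mul(-1, -8), Function('m')(p, Pow(Add(2, -5), -1))), -90) = Mul(Add(Mul(-1, -8), Pow(Add(Pow(12, 2), Pow(Pow(Add(2, -5), -1), 2)), Rational(1, 2))), -90) = Mul(Add(8, Pow(Add(144, Pow(Pow(-3, -1), 2)), Rational(1, 2))), -90) = Mul(Add(8, Pow(Add(144, Pow(Rational(-1, 3), 2)), Rational(1, 2))), -90) = Mul(Add(8, Pow(Add(144, Rational(1, 9)), Rational(1, 2))), -90) = Mul(Add(8, Pow(Rational(1297, 9), Rational(1, 2))), -90) = Mul(Add(8, Mul(Rational(1, 3), Pow(1297, Rational(1, 2)))), -90) = Add(-720, Mul(-30, Pow(1297, Rational(1, 2))))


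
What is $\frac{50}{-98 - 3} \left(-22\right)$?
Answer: $\frac{1100}{101} \approx 10.891$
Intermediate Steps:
$\frac{50}{-98 - 3} \left(-22\right) = \frac{50}{-101} \left(-22\right) = 50 \left(- \frac{1}{101}\right) \left(-22\right) = \left(- \frac{50}{101}\right) \left(-22\right) = \frac{1100}{101}$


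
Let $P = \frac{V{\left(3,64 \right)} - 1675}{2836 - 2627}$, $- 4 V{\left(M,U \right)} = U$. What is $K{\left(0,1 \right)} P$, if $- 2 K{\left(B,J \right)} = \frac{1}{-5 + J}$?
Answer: $- \frac{89}{88} \approx -1.0114$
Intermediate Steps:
$V{\left(M,U \right)} = - \frac{U}{4}$
$P = - \frac{89}{11}$ ($P = \frac{\left(- \frac{1}{4}\right) 64 - 1675}{2836 - 2627} = \frac{-16 - 1675}{209} = \left(-1691\right) \frac{1}{209} = - \frac{89}{11} \approx -8.0909$)
$K{\left(B,J \right)} = - \frac{1}{2 \left(-5 + J\right)}$
$K{\left(0,1 \right)} P = - \frac{1}{-10 + 2 \cdot 1} \left(- \frac{89}{11}\right) = - \frac{1}{-10 + 2} \left(- \frac{89}{11}\right) = - \frac{1}{-8} \left(- \frac{89}{11}\right) = \left(-1\right) \left(- \frac{1}{8}\right) \left(- \frac{89}{11}\right) = \frac{1}{8} \left(- \frac{89}{11}\right) = - \frac{89}{88}$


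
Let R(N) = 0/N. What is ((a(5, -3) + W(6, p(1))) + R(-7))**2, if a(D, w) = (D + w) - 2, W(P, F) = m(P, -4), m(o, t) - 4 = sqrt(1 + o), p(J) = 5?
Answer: (4 + sqrt(7))**2 ≈ 44.166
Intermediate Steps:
m(o, t) = 4 + sqrt(1 + o)
W(P, F) = 4 + sqrt(1 + P)
a(D, w) = -2 + D + w
R(N) = 0
((a(5, -3) + W(6, p(1))) + R(-7))**2 = (((-2 + 5 - 3) + (4 + sqrt(1 + 6))) + 0)**2 = ((0 + (4 + sqrt(7))) + 0)**2 = ((4 + sqrt(7)) + 0)**2 = (4 + sqrt(7))**2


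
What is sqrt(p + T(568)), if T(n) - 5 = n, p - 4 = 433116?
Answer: sqrt(433693) ≈ 658.55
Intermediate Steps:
p = 433120 (p = 4 + 433116 = 433120)
T(n) = 5 + n
sqrt(p + T(568)) = sqrt(433120 + (5 + 568)) = sqrt(433120 + 573) = sqrt(433693)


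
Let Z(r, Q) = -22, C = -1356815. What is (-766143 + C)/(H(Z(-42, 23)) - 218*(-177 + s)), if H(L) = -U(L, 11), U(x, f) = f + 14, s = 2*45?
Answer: -2122958/18941 ≈ -112.08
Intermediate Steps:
s = 90
U(x, f) = 14 + f
H(L) = -25 (H(L) = -(14 + 11) = -1*25 = -25)
(-766143 + C)/(H(Z(-42, 23)) - 218*(-177 + s)) = (-766143 - 1356815)/(-25 - 218*(-177 + 90)) = -2122958/(-25 - 218*(-87)) = -2122958/(-25 + 18966) = -2122958/18941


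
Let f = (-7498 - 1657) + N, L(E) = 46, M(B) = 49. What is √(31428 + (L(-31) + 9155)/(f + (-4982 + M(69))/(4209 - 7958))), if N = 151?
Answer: √35799547095386210145/33751063 ≈ 177.28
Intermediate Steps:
f = -9004 (f = (-7498 - 1657) + 151 = -9155 + 151 = -9004)
√(31428 + (L(-31) + 9155)/(f + (-4982 + M(69))/(4209 - 7958))) = √(31428 + (46 + 9155)/(-9004 + (-4982 + 49)/(4209 - 7958))) = √(31428 + 9201/(-9004 - 4933/(-3749))) = √(31428 + 9201/(-9004 - 4933*(-1/3749))) = √(31428 + 9201/(-9004 + 4933/3749)) = √(31428 + 9201/(-33751063/3749)) = √(31428 + 9201*(-3749/33751063)) = √(31428 - 34494549/33751063) = √(1060693913415/33751063) = √35799547095386210145/33751063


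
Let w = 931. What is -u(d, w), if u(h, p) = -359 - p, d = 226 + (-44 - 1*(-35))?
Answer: 1290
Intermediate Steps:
d = 217 (d = 226 + (-44 + 35) = 226 - 9 = 217)
-u(d, w) = -(-359 - 1*931) = -(-359 - 931) = -1*(-1290) = 1290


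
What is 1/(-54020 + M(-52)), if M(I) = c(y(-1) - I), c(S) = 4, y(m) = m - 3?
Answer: -1/54016 ≈ -1.8513e-5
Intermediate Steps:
y(m) = -3 + m
M(I) = 4
1/(-54020 + M(-52)) = 1/(-54020 + 4) = 1/(-54016) = -1/54016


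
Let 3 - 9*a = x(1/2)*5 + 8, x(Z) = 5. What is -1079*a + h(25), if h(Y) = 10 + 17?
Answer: 10871/3 ≈ 3623.7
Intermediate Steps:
h(Y) = 27
a = -10/3 (a = 1/3 - (5*5 + 8)/9 = 1/3 - (25 + 8)/9 = 1/3 - 1/9*33 = 1/3 - 11/3 = -10/3 ≈ -3.3333)
-1079*a + h(25) = -1079*(-10/3) + 27 = 10790/3 + 27 = 10871/3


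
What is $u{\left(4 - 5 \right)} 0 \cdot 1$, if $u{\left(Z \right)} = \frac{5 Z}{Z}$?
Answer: $0$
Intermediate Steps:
$u{\left(Z \right)} = 5$
$u{\left(4 - 5 \right)} 0 \cdot 1 = 5 \cdot 0 \cdot 1 = 5 \cdot 0 = 0$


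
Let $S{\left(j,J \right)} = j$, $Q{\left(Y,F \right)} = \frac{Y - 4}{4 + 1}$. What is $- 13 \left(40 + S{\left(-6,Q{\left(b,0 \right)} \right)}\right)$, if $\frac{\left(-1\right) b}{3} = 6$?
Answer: $-442$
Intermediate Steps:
$b = -18$ ($b = \left(-3\right) 6 = -18$)
$Q{\left(Y,F \right)} = - \frac{4}{5} + \frac{Y}{5}$ ($Q{\left(Y,F \right)} = \frac{-4 + Y}{5} = \left(-4 + Y\right) \frac{1}{5} = - \frac{4}{5} + \frac{Y}{5}$)
$- 13 \left(40 + S{\left(-6,Q{\left(b,0 \right)} \right)}\right) = - 13 \left(40 - 6\right) = \left(-13\right) 34 = -442$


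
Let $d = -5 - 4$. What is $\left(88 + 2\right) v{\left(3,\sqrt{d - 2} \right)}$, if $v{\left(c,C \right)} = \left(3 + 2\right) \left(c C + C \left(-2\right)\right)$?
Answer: $450 i \sqrt{11} \approx 1492.5 i$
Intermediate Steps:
$d = -9$ ($d = -5 - 4 = -9$)
$v{\left(c,C \right)} = - 10 C + 5 C c$ ($v{\left(c,C \right)} = 5 \left(C c - 2 C\right) = 5 \left(- 2 C + C c\right) = - 10 C + 5 C c$)
$\left(88 + 2\right) v{\left(3,\sqrt{d - 2} \right)} = \left(88 + 2\right) 5 \sqrt{-9 - 2} \left(-2 + 3\right) = 90 \cdot 5 \sqrt{-11} \cdot 1 = 90 \cdot 5 i \sqrt{11} \cdot 1 = 90 \cdot 5 i \sqrt{11} = 450 i \sqrt{11}$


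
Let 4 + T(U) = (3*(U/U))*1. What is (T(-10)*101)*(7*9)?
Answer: -6363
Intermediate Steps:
T(U) = -1 (T(U) = -4 + (3*(U/U))*1 = -4 + (3*1)*1 = -4 + 3*1 = -4 + 3 = -1)
(T(-10)*101)*(7*9) = (-1*101)*(7*9) = -101*63 = -6363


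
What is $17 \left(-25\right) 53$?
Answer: $-22525$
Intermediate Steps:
$17 \left(-25\right) 53 = \left(-425\right) 53 = -22525$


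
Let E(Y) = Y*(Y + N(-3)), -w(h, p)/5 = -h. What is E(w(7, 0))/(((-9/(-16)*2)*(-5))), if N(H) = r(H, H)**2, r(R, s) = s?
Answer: -2464/9 ≈ -273.78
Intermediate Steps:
N(H) = H**2
w(h, p) = 5*h (w(h, p) = -(-5)*h = 5*h)
E(Y) = Y*(9 + Y) (E(Y) = Y*(Y + (-3)**2) = Y*(Y + 9) = Y*(9 + Y))
E(w(7, 0))/(((-9/(-16)*2)*(-5))) = ((5*7)*(9 + 5*7))/(((-9/(-16)*2)*(-5))) = (35*(9 + 35))/(((-9*(-1/16)*2)*(-5))) = (35*44)/((((9/16)*2)*(-5))) = 1540/(((9/8)*(-5))) = 1540/(-45/8) = 1540*(-8/45) = -2464/9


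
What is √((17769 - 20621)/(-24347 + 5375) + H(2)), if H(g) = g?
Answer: √5593/51 ≈ 1.4664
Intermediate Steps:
√((17769 - 20621)/(-24347 + 5375) + H(2)) = √((17769 - 20621)/(-24347 + 5375) + 2) = √(-2852/(-18972) + 2) = √(-2852*(-1/18972) + 2) = √(23/153 + 2) = √(329/153) = √5593/51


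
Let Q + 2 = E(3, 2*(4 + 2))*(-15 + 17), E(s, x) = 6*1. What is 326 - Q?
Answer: 316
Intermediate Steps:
E(s, x) = 6
Q = 10 (Q = -2 + 6*(-15 + 17) = -2 + 6*2 = -2 + 12 = 10)
326 - Q = 326 - 1*10 = 326 - 10 = 316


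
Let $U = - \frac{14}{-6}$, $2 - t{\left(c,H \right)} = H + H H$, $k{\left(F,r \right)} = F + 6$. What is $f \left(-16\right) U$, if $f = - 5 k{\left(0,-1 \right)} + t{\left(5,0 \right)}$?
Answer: $\frac{3136}{3} \approx 1045.3$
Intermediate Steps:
$k{\left(F,r \right)} = 6 + F$
$t{\left(c,H \right)} = 2 - H - H^{2}$ ($t{\left(c,H \right)} = 2 - \left(H + H H\right) = 2 - \left(H + H^{2}\right) = 2 - H - H^{2}$)
$f = -28$ ($f = - 5 \left(6 + 0\right) - -2 = \left(-5\right) 6 + \left(2 + 0 - 0\right) = -30 + \left(2 + 0 + 0\right) = -30 + 2 = -28$)
$U = \frac{7}{3}$ ($U = \left(-14\right) \left(- \frac{1}{6}\right) = \frac{7}{3} \approx 2.3333$)
$f \left(-16\right) U = \left(-28\right) \left(-16\right) \frac{7}{3} = 448 \cdot \frac{7}{3} = \frac{3136}{3}$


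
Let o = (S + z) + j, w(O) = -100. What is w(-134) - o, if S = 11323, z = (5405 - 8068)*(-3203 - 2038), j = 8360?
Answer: -13976566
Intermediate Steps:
z = 13956783 (z = -2663*(-5241) = 13956783)
o = 13976466 (o = (11323 + 13956783) + 8360 = 13968106 + 8360 = 13976466)
w(-134) - o = -100 - 1*13976466 = -100 - 13976466 = -13976566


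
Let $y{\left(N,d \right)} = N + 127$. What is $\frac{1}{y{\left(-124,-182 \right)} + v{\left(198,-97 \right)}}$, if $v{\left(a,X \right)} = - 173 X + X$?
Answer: $\frac{1}{16687} \approx 5.9927 \cdot 10^{-5}$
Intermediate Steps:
$v{\left(a,X \right)} = - 172 X$
$y{\left(N,d \right)} = 127 + N$
$\frac{1}{y{\left(-124,-182 \right)} + v{\left(198,-97 \right)}} = \frac{1}{\left(127 - 124\right) - -16684} = \frac{1}{3 + 16684} = \frac{1}{16687}$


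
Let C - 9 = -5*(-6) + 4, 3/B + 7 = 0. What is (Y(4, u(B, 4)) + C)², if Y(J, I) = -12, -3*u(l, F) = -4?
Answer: 961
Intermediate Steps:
B = -3/7 (B = 3/(-7 + 0) = 3/(-7) = 3*(-⅐) = -3/7 ≈ -0.42857)
u(l, F) = 4/3 (u(l, F) = -⅓*(-4) = 4/3)
C = 43 (C = 9 + (-5*(-6) + 4) = 9 + (30 + 4) = 9 + 34 = 43)
(Y(4, u(B, 4)) + C)² = (-12 + 43)² = 31² = 961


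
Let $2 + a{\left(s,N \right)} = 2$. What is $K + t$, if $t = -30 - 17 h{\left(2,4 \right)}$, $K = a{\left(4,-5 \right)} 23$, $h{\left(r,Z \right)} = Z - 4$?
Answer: $-30$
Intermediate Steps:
$h{\left(r,Z \right)} = -4 + Z$ ($h{\left(r,Z \right)} = Z - 4 = -4 + Z$)
$a{\left(s,N \right)} = 0$ ($a{\left(s,N \right)} = -2 + 2 = 0$)
$K = 0$ ($K = 0 \cdot 23 = 0$)
$t = -30$ ($t = -30 - 17 \left(-4 + 4\right) = -30 - 0 = -30 + 0 = -30$)
$K + t = 0 - 30 = -30$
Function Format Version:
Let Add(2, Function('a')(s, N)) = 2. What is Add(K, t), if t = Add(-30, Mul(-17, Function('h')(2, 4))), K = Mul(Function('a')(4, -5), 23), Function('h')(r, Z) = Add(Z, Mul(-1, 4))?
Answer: -30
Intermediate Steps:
Function('h')(r, Z) = Add(-4, Z) (Function('h')(r, Z) = Add(Z, -4) = Add(-4, Z))
Function('a')(s, N) = 0 (Function('a')(s, N) = Add(-2, 2) = 0)
K = 0 (K = Mul(0, 23) = 0)
t = -30 (t = Add(-30, Mul(-17, Add(-4, 4))) = Add(-30, Mul(-17, 0)) = Add(-30, 0) = -30)
Add(K, t) = Add(0, -30) = -30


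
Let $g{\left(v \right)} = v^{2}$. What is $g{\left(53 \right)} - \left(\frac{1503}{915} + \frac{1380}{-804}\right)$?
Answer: $\frac{57403423}{20435} \approx 2809.1$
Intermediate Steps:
$g{\left(53 \right)} - \left(\frac{1503}{915} + \frac{1380}{-804}\right) = 53^{2} - \left(\frac{1503}{915} + \frac{1380}{-804}\right) = 2809 - \left(1503 \cdot \frac{1}{915} + 1380 \left(- \frac{1}{804}\right)\right) = 2809 - \left(\frac{501}{305} - \frac{115}{67}\right) = 2809 - - \frac{1508}{20435} = 2809 + \frac{1508}{20435} = \frac{57403423}{20435}$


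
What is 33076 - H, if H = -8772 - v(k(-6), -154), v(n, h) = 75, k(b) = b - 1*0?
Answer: 41923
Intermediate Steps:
k(b) = b (k(b) = b + 0 = b)
H = -8847 (H = -8772 - 1*75 = -8772 - 75 = -8847)
33076 - H = 33076 - 1*(-8847) = 33076 + 8847 = 41923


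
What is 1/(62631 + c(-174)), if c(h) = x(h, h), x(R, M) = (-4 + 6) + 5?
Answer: 1/62638 ≈ 1.5965e-5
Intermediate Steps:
x(R, M) = 7 (x(R, M) = 2 + 5 = 7)
c(h) = 7
1/(62631 + c(-174)) = 1/(62631 + 7) = 1/62638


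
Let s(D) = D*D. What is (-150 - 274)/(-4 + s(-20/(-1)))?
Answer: -106/99 ≈ -1.0707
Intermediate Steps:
s(D) = D²
(-150 - 274)/(-4 + s(-20/(-1))) = (-150 - 274)/(-4 + (-20/(-1))²) = -424/(-4 + (-20*(-1))²) = -424/(-4 + 20²) = -424/(-4 + 400) = -424/396 = -424*1/396 = -106/99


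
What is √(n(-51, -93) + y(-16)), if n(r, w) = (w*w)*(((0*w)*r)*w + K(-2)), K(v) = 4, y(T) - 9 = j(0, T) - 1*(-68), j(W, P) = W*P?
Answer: √34673 ≈ 186.21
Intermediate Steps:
j(W, P) = P*W
y(T) = 77 (y(T) = 9 + (T*0 - 1*(-68)) = 9 + (0 + 68) = 9 + 68 = 77)
n(r, w) = 4*w² (n(r, w) = (w*w)*(((0*w)*r)*w + 4) = w²*((0*r)*w + 4) = w²*(0*w + 4) = w²*(0 + 4) = w²*4 = 4*w²)
√(n(-51, -93) + y(-16)) = √(4*(-93)² + 77) = √(4*8649 + 77) = √(34596 + 77) = √34673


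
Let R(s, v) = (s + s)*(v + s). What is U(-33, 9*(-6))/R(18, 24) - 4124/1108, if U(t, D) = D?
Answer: -29145/7756 ≈ -3.7577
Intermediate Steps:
R(s, v) = 2*s*(s + v) (R(s, v) = (2*s)*(s + v) = 2*s*(s + v))
U(-33, 9*(-6))/R(18, 24) - 4124/1108 = (9*(-6))/((2*18*(18 + 24))) - 4124/1108 = -54/(2*18*42) - 4124*1/1108 = -54/1512 - 1031/277 = -54*1/1512 - 1031/277 = -1/28 - 1031/277 = -29145/7756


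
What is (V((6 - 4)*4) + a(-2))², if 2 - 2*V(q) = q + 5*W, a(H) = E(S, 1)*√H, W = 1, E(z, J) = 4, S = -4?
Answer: (11 - 8*I*√2)²/4 ≈ -1.75 - 62.225*I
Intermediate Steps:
a(H) = 4*√H
V(q) = -3/2 - q/2 (V(q) = 1 - (q + 5*1)/2 = 1 - (q + 5)/2 = 1 - (5 + q)/2 = 1 + (-5/2 - q/2) = -3/2 - q/2)
(V((6 - 4)*4) + a(-2))² = ((-3/2 - (6 - 4)*4/2) + 4*√(-2))² = ((-3/2 - 4) + 4*(I*√2))² = ((-3/2 - ½*8) + 4*I*√2)² = ((-3/2 - 4) + 4*I*√2)² = (-11/2 + 4*I*√2)²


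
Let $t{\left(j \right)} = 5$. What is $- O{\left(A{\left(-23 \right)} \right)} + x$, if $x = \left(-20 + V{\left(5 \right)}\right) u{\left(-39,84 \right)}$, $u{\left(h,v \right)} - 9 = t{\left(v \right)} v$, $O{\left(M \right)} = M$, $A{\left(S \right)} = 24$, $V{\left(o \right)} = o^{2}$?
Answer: $2121$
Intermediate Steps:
$u{\left(h,v \right)} = 9 + 5 v$
$x = 2145$ ($x = \left(-20 + 5^{2}\right) \left(9 + 5 \cdot 84\right) = \left(-20 + 25\right) \left(9 + 420\right) = 5 \cdot 429 = 2145$)
$- O{\left(A{\left(-23 \right)} \right)} + x = \left(-1\right) 24 + 2145 = -24 + 2145 = 2121$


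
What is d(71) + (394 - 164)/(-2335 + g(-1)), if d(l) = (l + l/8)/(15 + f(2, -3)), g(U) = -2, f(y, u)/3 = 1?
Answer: 162247/37392 ≈ 4.3391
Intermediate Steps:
f(y, u) = 3 (f(y, u) = 3*1 = 3)
d(l) = l/16 (d(l) = (l + l/8)/(15 + 3) = (l + l*(1/8))/18 = (l + l/8)*(1/18) = (9*l/8)*(1/18) = l/16)
d(71) + (394 - 164)/(-2335 + g(-1)) = (1/16)*71 + (394 - 164)/(-2335 - 2) = 71/16 + 230/(-2337) = 71/16 + 230*(-1/2337) = 71/16 - 230/2337 = 162247/37392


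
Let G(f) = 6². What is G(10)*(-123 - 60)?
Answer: -6588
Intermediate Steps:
G(f) = 36
G(10)*(-123 - 60) = 36*(-123 - 60) = 36*(-183) = -6588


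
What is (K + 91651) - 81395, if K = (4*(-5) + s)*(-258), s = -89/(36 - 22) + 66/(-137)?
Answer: 16476037/959 ≈ 17180.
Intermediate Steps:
s = -13117/1918 (s = -89/14 + 66*(-1/137) = -89*1/14 - 66/137 = -89/14 - 66/137 = -13117/1918 ≈ -6.8389)
K = 6640533/959 (K = (4*(-5) - 13117/1918)*(-258) = (-20 - 13117/1918)*(-258) = -51477/1918*(-258) = 6640533/959 ≈ 6924.4)
(K + 91651) - 81395 = (6640533/959 + 91651) - 81395 = 94533842/959 - 81395 = 16476037/959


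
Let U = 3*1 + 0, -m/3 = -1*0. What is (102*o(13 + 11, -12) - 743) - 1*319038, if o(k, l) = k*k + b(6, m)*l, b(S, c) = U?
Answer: -264701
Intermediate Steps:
m = 0 (m = -(-3)*0 = -3*0 = 0)
U = 3 (U = 3 + 0 = 3)
b(S, c) = 3
o(k, l) = k² + 3*l (o(k, l) = k*k + 3*l = k² + 3*l)
(102*o(13 + 11, -12) - 743) - 1*319038 = (102*((13 + 11)² + 3*(-12)) - 743) - 1*319038 = (102*(24² - 36) - 743) - 319038 = (102*(576 - 36) - 743) - 319038 = (102*540 - 743) - 319038 = (55080 - 743) - 319038 = 54337 - 319038 = -264701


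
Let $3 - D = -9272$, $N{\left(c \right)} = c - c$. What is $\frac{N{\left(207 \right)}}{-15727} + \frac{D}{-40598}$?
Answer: $- \frac{175}{766} \approx -0.22846$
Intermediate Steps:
$N{\left(c \right)} = 0$
$D = 9275$ ($D = 3 - -9272 = 3 + 9272 = 9275$)
$\frac{N{\left(207 \right)}}{-15727} + \frac{D}{-40598} = \frac{0}{-15727} + \frac{9275}{-40598} = 0 \left(- \frac{1}{15727}\right) + 9275 \left(- \frac{1}{40598}\right) = 0 - \frac{175}{766} = - \frac{175}{766}$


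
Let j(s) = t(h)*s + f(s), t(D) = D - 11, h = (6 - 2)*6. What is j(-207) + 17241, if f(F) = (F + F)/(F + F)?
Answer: 14551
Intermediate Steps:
f(F) = 1 (f(F) = (2*F)/((2*F)) = (2*F)*(1/(2*F)) = 1)
h = 24 (h = 4*6 = 24)
t(D) = -11 + D
j(s) = 1 + 13*s (j(s) = (-11 + 24)*s + 1 = 13*s + 1 = 1 + 13*s)
j(-207) + 17241 = (1 + 13*(-207)) + 17241 = (1 - 2691) + 17241 = -2690 + 17241 = 14551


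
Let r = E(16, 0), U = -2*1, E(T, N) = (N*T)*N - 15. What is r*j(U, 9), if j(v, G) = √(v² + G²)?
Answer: -15*√85 ≈ -138.29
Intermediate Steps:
E(T, N) = -15 + T*N² (E(T, N) = T*N² - 15 = -15 + T*N²)
U = -2
j(v, G) = √(G² + v²)
r = -15 (r = -15 + 16*0² = -15 + 16*0 = -15 + 0 = -15)
r*j(U, 9) = -15*√(9² + (-2)²) = -15*√(81 + 4) = -15*√85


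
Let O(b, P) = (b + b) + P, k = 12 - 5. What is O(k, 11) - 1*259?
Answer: -234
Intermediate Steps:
k = 7
O(b, P) = P + 2*b (O(b, P) = 2*b + P = P + 2*b)
O(k, 11) - 1*259 = (11 + 2*7) - 1*259 = (11 + 14) - 259 = 25 - 259 = -234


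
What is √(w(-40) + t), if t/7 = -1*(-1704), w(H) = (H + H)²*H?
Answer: 2*I*√61018 ≈ 494.04*I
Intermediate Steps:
w(H) = 4*H³ (w(H) = (2*H)²*H = (4*H²)*H = 4*H³)
t = 11928 (t = 7*(-1*(-1704)) = 7*1704 = 11928)
√(w(-40) + t) = √(4*(-40)³ + 11928) = √(4*(-64000) + 11928) = √(-256000 + 11928) = √(-244072) = 2*I*√61018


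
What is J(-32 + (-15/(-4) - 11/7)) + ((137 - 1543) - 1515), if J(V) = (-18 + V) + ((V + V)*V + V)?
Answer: -478243/392 ≈ -1220.0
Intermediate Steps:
J(V) = -18 + 2*V + 2*V² (J(V) = (-18 + V) + ((2*V)*V + V) = (-18 + V) + (2*V² + V) = (-18 + V) + (V + 2*V²) = -18 + 2*V + 2*V²)
J(-32 + (-15/(-4) - 11/7)) + ((137 - 1543) - 1515) = (-18 + 2*(-32 + (-15/(-4) - 11/7)) + 2*(-32 + (-15/(-4) - 11/7))²) + ((137 - 1543) - 1515) = (-18 + 2*(-32 + (-15*(-¼) - 11*⅐)) + 2*(-32 + (-15*(-¼) - 11*⅐))²) + (-1406 - 1515) = (-18 + 2*(-32 + (15/4 - 11/7)) + 2*(-32 + (15/4 - 11/7))²) - 2921 = (-18 + 2*(-32 + 61/28) + 2*(-32 + 61/28)²) - 2921 = (-18 + 2*(-835/28) + 2*(-835/28)²) - 2921 = (-18 - 835/14 + 2*(697225/784)) - 2921 = (-18 - 835/14 + 697225/392) - 2921 = 666789/392 - 2921 = -478243/392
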